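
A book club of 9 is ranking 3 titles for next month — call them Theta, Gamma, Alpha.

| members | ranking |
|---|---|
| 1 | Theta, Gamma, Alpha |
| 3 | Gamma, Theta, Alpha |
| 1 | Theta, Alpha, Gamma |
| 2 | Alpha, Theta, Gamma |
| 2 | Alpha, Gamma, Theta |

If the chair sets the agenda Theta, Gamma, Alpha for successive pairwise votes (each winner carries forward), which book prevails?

Alpha

Round 1: Theta vs Gamma — 4–5, Gamma advances.
Round 2: Gamma vs Alpha — 4–5, Alpha advances.
The agenda winner is Alpha.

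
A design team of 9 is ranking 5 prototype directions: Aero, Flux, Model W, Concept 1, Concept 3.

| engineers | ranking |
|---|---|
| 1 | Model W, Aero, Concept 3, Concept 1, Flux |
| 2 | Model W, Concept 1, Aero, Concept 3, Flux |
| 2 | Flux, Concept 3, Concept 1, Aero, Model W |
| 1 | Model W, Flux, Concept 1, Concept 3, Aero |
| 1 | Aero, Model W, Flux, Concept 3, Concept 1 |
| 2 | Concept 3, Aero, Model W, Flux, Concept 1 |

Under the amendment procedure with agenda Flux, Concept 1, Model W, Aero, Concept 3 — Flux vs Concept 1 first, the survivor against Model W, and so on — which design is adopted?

Round 1: Flux vs Concept 1 — 6–3, Flux advances.
Round 2: Flux vs Model W — 2–7, Model W advances.
Round 3: Model W vs Aero — 4–5, Aero advances.
Round 4: Aero vs Concept 3 — 4–5, Concept 3 advances.
The agenda winner is Concept 3.

Concept 3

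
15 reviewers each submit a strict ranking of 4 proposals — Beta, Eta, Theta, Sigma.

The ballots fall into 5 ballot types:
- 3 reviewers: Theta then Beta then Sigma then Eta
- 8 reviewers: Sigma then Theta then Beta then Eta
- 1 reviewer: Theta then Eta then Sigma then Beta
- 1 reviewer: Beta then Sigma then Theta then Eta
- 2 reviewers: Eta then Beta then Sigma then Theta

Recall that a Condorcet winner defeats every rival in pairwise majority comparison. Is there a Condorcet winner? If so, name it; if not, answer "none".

Head-to-head results (15 reviewers):
Beta vs Eta: Beta preferred on 3+8+1 = 12 ballots; Beta wins 12–3.
Beta vs Theta: 3 to 12, Theta.
Beta vs Sigma: 3+1+2 = 6 for Beta, 9 for Sigma — Sigma by 9–6.
Eta vs Theta: Eta is ranked higher on 2 ballots, Theta on 13. Theta wins 13–2.
Eta vs Sigma: Eta preferred on 1+2 = 3 ballots; Sigma wins 12–3.
Theta vs Sigma: Theta preferred on 3+1 = 4 ballots; Sigma wins 11–4.
Only Sigma has no losses; Sigma is the Condorcet winner.

Sigma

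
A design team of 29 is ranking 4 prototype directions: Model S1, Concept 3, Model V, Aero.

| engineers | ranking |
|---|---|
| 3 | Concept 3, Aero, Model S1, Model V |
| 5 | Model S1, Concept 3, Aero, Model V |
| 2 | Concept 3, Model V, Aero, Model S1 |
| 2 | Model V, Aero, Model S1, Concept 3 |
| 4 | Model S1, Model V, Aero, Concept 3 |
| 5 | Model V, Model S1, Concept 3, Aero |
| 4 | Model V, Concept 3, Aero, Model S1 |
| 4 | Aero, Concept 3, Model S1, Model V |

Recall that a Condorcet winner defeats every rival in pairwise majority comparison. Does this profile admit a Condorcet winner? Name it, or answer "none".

Pairwise majorities:
Model S1 vs Concept 3: 16 to 13, Model S1.
Model S1 vs Model V: Model S1 is ranked higher on 3+5+4+4 = 16 ballots, Model V on 13. Model S1 wins 16–13.
Model S1 vs Aero: Model S1 preferred on 5+4+5 = 14 ballots; Aero wins 15–14.
Concept 3 vs Model V: Concept 3 preferred on 3+5+2+4 = 14 ballots; Model V wins 15–14.
Concept 3 vs Aero: Concept 3 is ranked higher on 3+5+2+5+4 = 19 ballots, Aero on 10. Concept 3 wins 19–10.
Model V vs Aero: Model V is ranked higher on 2+2+4+5+4 = 17 ballots, Aero on 12. Model V wins 17–12.
Each design drops at least one matchup (Model S1 loses to Aero; Concept 3 loses to Model S1; Model V loses to Model S1; Aero loses to Concept 3); the cycle Model S1 → Concept 3 → Aero → Model S1 rules out a Condorcet winner.

none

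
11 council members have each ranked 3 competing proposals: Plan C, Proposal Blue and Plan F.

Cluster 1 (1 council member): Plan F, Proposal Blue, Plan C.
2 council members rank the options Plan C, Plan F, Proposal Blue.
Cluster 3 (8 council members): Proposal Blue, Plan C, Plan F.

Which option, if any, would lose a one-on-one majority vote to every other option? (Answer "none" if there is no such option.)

Pairwise majorities:
Plan C vs Proposal Blue: Proposal Blue wins 9–2.
Plan C–Plan F: Plan C 10–1.
Proposal Blue vs Plan F: 8 for Proposal Blue, 3 for Plan F — Proposal Blue by 8–3.
Only Plan F has no wins; Plan F is the Condorcet loser.

Plan F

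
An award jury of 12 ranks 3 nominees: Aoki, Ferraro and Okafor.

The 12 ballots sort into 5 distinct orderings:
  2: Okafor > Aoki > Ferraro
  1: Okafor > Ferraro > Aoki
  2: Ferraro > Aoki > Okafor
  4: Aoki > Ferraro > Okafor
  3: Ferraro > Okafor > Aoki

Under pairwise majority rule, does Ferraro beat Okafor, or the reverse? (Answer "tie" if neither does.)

Ballots ranking Ferraro above Okafor: 2 + 4 + 3 = 9.
Ballots ranking Okafor above Ferraro: 12 − 9 = 3.
Ferraro wins the head-to-head 9–3.

Ferraro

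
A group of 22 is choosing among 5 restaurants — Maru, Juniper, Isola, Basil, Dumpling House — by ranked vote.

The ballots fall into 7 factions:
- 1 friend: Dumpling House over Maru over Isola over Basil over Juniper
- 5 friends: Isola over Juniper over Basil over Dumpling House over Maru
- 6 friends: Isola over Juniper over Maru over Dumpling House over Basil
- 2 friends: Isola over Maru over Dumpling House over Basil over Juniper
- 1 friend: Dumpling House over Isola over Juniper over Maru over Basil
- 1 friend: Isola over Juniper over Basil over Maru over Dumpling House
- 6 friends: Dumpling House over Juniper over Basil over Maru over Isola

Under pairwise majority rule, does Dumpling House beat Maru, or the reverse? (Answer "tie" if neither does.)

Dumpling House

Ballots ranking Dumpling House above Maru: 1 + 5 + 1 + 6 = 13.
Ballots ranking Maru above Dumpling House: 22 − 13 = 9.
Dumpling House wins the head-to-head 13–9.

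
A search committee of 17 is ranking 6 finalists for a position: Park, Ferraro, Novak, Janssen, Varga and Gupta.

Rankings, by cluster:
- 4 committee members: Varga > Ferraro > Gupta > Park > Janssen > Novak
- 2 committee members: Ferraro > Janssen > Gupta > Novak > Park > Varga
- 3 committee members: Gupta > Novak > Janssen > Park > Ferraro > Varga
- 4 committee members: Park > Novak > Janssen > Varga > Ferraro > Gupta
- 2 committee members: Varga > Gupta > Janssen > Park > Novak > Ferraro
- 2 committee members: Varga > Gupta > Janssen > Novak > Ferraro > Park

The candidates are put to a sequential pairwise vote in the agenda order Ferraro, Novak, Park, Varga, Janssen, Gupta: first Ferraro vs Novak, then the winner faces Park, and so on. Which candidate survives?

Gupta

Round 1: Ferraro vs Novak — 6–11, Novak advances.
Round 2: Novak vs Park — 7–10, Park advances.
Round 3: Park vs Varga — 9–8, Park advances.
Round 4: Park vs Janssen — 8–9, Janssen advances.
Round 5: Janssen vs Gupta — 6–11, Gupta advances.
Gupta survives the agenda.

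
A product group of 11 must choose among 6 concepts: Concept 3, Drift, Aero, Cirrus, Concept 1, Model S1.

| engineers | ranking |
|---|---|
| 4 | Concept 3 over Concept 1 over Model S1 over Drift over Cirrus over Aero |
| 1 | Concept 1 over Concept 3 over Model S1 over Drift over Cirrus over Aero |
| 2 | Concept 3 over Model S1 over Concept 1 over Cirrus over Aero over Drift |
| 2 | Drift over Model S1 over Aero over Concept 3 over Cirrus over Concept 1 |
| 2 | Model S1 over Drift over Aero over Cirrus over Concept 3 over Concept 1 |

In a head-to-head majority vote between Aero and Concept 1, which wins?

Ballots ranking Aero above Concept 1: 2 + 2 = 4.
Ballots ranking Concept 1 above Aero: 11 − 4 = 7.
Concept 1 wins the head-to-head 7–4.

Concept 1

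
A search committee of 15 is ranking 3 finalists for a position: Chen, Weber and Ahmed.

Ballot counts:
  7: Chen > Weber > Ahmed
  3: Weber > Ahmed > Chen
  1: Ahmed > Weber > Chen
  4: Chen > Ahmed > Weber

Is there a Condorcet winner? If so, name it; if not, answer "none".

Head-to-head results (15 committee members):
Chen–Weber: Chen 11–4.
Chen vs Ahmed: Chen, 11–4.
Weber vs Ahmed: Weber wins 10–5.
Chen beats each of Weber, Ahmed — Chen is the Condorcet winner.

Chen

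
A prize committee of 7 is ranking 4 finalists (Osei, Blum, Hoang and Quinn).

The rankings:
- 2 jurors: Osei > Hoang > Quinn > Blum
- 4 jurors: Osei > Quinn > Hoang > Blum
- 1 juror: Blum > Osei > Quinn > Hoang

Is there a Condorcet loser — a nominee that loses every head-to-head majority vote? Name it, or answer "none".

Head-to-head results (7 jurors):
Osei vs Blum: 2+4 = 6 for Osei, 1 for Blum — Osei by 6–1.
Osei–Hoang: Osei 7–0.
Osei vs Quinn: Osei is ranked higher on 2+4+1 = 7 ballots, Quinn on 0. Osei wins 7–0.
Blum–Hoang: Hoang 6–1.
Blum–Quinn: Quinn 6–1.
Hoang vs Quinn: Hoang preferred on 2 ballots; Quinn wins 5–2.
Blum loses to every other nominee — it is the Condorcet loser.

Blum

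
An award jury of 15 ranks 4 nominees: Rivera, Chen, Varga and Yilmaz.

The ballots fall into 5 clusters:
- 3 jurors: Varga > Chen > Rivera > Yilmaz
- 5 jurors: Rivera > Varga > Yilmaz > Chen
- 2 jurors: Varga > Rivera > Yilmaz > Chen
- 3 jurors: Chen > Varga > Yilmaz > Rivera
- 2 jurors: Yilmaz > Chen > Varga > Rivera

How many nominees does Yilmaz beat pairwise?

Yilmaz against each rival (15 jurors):
Yilmaz vs Rivera: Yilmaz is ranked higher on 3+2 = 5 ballots, Rivera on 10. Rivera wins 10–5.
Yilmaz vs Chen: Yilmaz wins 9–6.
Yilmaz vs Varga: 2 to 13, Varga.
Yilmaz beats Chen; loses to Rivera, Varga — 1 pairwise win.

1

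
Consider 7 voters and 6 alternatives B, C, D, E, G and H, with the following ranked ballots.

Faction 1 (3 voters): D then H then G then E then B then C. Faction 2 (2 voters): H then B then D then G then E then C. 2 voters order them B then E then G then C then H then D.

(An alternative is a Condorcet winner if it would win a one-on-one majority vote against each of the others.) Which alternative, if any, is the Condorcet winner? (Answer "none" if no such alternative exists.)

H

Pairwise majorities:
B vs C: 7 to 0, B.
B vs D: B is ranked higher on 2+2 = 4 ballots, D on 3. B wins 4–3.
B vs E: B is ranked higher on 2+2 = 4 ballots, E on 3. B wins 4–3.
B vs G: B preferred on 2+2 = 4 ballots; B wins 4–3.
B vs H: 2 for B, 5 for H — H by 5–2.
C vs D: C is ranked higher on 2 ballots, D on 5. D wins 5–2.
C vs E: C is ranked higher on 0 ballots, E on 7. E wins 7–0.
C vs G: C preferred on 0 ballots; G wins 7–0.
C vs H: C is ranked higher on 2 ballots, H on 5. H wins 5–2.
D vs E: D preferred on 3+2 = 5 ballots; D wins 5–2.
D vs G: D is ranked higher on 3+2 = 5 ballots, G on 2. D wins 5–2.
D vs H: D preferred on 3 ballots; H wins 4–3.
E vs G: 2 for E, 5 for G — G by 5–2.
E vs H: 2 for E, 5 for H — H by 5–2.
G vs H: G is ranked higher on 2 ballots, H on 5. H wins 5–2.
H beats each of B, C, D, E, G — H is the Condorcet winner.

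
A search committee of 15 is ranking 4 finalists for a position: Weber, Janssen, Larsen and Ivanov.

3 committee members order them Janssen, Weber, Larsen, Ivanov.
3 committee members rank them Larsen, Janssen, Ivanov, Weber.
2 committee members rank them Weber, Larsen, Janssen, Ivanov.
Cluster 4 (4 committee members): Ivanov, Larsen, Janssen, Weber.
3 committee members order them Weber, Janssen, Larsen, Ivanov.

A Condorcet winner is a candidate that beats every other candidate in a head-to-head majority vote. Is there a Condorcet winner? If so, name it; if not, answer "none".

none

Check each pair by majority over 15 ballots:
Weber vs Janssen: Weber is ranked higher on 2+3 = 5 ballots, Janssen on 10. Janssen wins 10–5.
Weber vs Larsen: Weber is ranked higher on 3+2+3 = 8 ballots, Larsen on 7. Weber wins 8–7.
Weber vs Ivanov: 3+2+3 = 8 for Weber, 7 for Ivanov — Weber by 8–7.
Janssen vs Larsen: Janssen is ranked higher on 3+3 = 6 ballots, Larsen on 9. Larsen wins 9–6.
Janssen vs Ivanov: 3+3+2+3 = 11 for Janssen, 4 for Ivanov — Janssen by 11–4.
Larsen vs Ivanov: 11 to 4, Larsen.
Every candidate loses at least once (Weber loses to Janssen; Janssen loses to Larsen; Larsen loses to Weber; Ivanov loses to Weber). The majority relation contains the cycle Weber > Larsen > Janssen > Weber, so there is no Condorcet winner.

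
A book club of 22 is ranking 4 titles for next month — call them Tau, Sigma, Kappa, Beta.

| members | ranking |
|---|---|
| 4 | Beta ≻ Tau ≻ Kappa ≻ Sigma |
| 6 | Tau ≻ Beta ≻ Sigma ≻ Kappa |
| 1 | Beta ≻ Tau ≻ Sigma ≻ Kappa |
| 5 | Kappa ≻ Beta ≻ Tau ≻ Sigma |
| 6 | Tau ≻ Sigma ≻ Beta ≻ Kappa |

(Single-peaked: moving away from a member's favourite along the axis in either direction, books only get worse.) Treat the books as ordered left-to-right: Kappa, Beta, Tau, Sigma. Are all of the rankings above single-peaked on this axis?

yes

Axis positions: Kappa=1, Beta=2, Tau=3, Sigma=4.
Group 1 (peak Beta at position 2): ranking walks positions 2-3-1-4, expanding outward from the peak — single-peaked.
Group 2 (peak Tau at position 3): ranking walks positions 3-2-4-1, expanding outward from the peak — single-peaked.
Group 3 (peak Beta at position 2): ranking walks positions 2-3-4-1, expanding outward from the peak — single-peaked.
Group 4 (peak Kappa at position 1): ranking walks positions 1-2-3-4, expanding outward from the peak — single-peaked.
Group 5 (peak Tau at position 3): ranking walks positions 3-4-2-1, expanding outward from the peak — single-peaked.
Every ranking is single-peaked on this axis.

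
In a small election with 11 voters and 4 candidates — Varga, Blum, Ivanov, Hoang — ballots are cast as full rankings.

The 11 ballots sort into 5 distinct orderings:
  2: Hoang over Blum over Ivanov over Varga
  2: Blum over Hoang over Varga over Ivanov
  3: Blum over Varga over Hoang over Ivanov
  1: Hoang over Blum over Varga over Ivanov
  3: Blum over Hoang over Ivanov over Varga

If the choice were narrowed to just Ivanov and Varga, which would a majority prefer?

Varga

Ballots ranking Ivanov above Varga: 2 + 3 = 5.
Ballots ranking Varga above Ivanov: 11 − 5 = 6.
Varga wins the head-to-head 6–5.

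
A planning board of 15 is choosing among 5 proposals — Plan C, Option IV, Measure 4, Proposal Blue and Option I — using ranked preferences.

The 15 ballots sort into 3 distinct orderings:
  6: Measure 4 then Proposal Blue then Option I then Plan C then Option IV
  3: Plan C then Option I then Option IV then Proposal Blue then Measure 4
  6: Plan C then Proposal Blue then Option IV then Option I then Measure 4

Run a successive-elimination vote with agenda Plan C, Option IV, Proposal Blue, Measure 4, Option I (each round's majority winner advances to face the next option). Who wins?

Plan C

Round 1: Plan C vs Option IV — 15–0, Plan C advances.
Round 2: Plan C vs Proposal Blue — 9–6, Plan C advances.
Round 3: Plan C vs Measure 4 — 9–6, Plan C advances.
Round 4: Plan C vs Option I — 9–6, Plan C advances.
The agenda winner is Plan C.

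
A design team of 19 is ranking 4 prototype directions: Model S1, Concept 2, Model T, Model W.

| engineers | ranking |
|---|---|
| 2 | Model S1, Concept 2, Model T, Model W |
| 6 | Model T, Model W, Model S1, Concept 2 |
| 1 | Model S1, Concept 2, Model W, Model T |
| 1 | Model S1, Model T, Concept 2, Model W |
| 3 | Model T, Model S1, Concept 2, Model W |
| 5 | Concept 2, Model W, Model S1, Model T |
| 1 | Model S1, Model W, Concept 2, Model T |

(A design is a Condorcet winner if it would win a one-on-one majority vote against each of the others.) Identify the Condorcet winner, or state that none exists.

none

Pairwise majorities:
Model S1 vs Concept 2: Model S1 preferred on 2+6+1+1+3+1 = 14 ballots; Model S1 wins 14–5.
Model S1 vs Model T: Model S1, 10–9.
Model S1 vs Model W: 2+1+1+3+1 = 8 for Model S1, 11 for Model W — Model W by 11–8.
Concept 2 vs Model T: Model T, 10–9.
Concept 2 vs Model W: Concept 2 wins 12–7.
Model T–Model W: Model T 12–7.
Every design loses at least once (Model S1 loses to Model W; Concept 2 loses to Model S1; Model T loses to Model S1; Model W loses to Concept 2). The majority relation contains the cycle Model S1 beats Concept 2 beats Model W beats Model S1, so there is no Condorcet winner.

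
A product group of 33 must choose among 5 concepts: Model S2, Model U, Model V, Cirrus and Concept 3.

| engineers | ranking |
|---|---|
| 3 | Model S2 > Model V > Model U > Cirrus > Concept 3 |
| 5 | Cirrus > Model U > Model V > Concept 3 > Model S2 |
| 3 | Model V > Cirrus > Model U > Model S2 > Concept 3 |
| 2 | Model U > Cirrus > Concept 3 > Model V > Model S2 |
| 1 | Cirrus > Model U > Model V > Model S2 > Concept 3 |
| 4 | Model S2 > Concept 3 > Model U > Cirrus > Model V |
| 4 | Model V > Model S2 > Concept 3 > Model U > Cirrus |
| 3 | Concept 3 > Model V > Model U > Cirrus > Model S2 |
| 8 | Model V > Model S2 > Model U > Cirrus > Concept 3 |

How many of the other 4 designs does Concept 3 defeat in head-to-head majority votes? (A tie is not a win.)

Concept 3 against each rival (33 engineers):
Concept 3–Model S2: Model S2 23–10.
Concept 3 vs Model U: 11 to 22, Model U.
Concept 3 vs Model V: 2+4+3 = 9 for Concept 3, 24 for Model V — Model V by 24–9.
Concept 3–Cirrus: Cirrus 22–11.
Concept 3 beats no one; loses to Model S2, Model U, Model V, Cirrus — 0 pairwise wins.

0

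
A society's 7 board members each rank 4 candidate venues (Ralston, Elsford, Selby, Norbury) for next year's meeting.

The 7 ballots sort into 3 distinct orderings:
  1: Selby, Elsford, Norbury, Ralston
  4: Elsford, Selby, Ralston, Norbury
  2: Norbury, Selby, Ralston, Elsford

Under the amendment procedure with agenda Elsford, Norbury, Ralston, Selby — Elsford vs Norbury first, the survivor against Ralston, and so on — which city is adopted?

Elsford

Round 1: Elsford vs Norbury — 5–2, Elsford advances.
Round 2: Elsford vs Ralston — 5–2, Elsford advances.
Round 3: Elsford vs Selby — 4–3, Elsford advances.
Elsford survives the agenda.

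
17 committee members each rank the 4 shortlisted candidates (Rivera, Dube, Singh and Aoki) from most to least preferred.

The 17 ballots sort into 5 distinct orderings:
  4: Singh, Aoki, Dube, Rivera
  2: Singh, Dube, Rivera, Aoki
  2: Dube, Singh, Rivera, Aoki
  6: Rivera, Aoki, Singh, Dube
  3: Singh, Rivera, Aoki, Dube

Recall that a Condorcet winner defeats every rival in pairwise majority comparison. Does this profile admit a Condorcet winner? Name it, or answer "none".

Check each pair by majority over 17 ballots:
Rivera vs Dube: Rivera wins 9–8.
Rivera vs Singh: Singh, 11–6.
Rivera–Aoki: Rivera 13–4.
Dube vs Singh: Singh wins 15–2.
Dube vs Aoki: Dube is ranked higher on 2+2 = 4 ballots, Aoki on 13. Aoki wins 13–4.
Singh vs Aoki: Singh preferred on 4+2+2+3 = 11 ballots; Singh wins 11–6.
Singh defeats every rival head-to-head and is the Condorcet winner.

Singh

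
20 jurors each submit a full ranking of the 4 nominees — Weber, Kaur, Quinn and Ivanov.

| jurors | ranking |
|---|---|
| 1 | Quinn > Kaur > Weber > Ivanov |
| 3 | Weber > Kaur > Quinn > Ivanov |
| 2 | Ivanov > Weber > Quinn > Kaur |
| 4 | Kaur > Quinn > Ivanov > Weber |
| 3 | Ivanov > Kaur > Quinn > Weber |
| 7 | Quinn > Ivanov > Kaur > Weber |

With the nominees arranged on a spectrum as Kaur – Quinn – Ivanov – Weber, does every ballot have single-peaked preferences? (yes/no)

Axis positions: Kaur=1, Quinn=2, Ivanov=3, Weber=4.
Bloc 1: ranking walks positions 2-1-4-3; Weber is ranked above Ivanov even though Ivanov lies between Weber and the peak Quinn on the axis — preferences dip and rise again. Not single-peaked.
Bloc 2: ranking walks positions 4-1-2-3; Kaur is ranked above Ivanov even though Ivanov lies between Kaur and the peak Weber on the axis — preferences dip and rise again. Not single-peaked.
Bloc 3 (peak Ivanov at position 3): ranking walks positions 3-4-2-1, expanding outward from the peak — single-peaked.
Bloc 4 (peak Kaur at position 1): ranking walks positions 1-2-3-4, expanding outward from the peak — single-peaked.
Bloc 5: ranking walks positions 3-1-2-4; Kaur is ranked above Quinn even though Quinn lies between Kaur and the peak Ivanov on the axis — preferences dip and rise again. Not single-peaked.
Bloc 6 (peak Quinn at position 2): ranking walks positions 2-3-1-4, expanding outward from the peak — single-peaked.
Bloc 1 violates single-peakedness, so the profile is not single-peaked on this axis.

no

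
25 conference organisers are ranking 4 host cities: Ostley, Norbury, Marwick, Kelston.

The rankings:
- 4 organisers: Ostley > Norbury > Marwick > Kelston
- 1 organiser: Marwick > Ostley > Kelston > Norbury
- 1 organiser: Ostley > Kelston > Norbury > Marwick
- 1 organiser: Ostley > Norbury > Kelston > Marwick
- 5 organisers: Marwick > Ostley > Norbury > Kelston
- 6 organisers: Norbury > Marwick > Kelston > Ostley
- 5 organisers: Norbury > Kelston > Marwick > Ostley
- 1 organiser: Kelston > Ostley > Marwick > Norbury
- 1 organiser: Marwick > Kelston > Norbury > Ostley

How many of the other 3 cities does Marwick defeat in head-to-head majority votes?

2

Marwick against each rival (25 organisers):
Marwick vs Ostley: Marwick preferred on 1+5+6+5+1 = 18 ballots; Marwick wins 18–7.
Marwick vs Norbury: Norbury, 17–8.
Marwick vs Kelston: Marwick preferred on 4+1+5+6+1 = 17 ballots; Marwick wins 17–8.
Marwick beats Ostley, Kelston; loses to Norbury — 2 pairwise wins.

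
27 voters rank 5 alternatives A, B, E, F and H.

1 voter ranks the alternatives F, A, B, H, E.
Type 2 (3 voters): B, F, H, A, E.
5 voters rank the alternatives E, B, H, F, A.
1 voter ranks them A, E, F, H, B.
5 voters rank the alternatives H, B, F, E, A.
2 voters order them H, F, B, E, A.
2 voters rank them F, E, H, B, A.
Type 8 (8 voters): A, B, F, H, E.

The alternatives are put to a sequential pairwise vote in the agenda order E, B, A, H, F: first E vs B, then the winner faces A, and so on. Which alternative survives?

Round 1: E vs B — 8–19, B advances.
Round 2: B vs A — 17–10, B advances.
Round 3: B vs H — 17–10, B advances.
Round 4: B vs F — 21–6, B advances.
B survives the agenda.

B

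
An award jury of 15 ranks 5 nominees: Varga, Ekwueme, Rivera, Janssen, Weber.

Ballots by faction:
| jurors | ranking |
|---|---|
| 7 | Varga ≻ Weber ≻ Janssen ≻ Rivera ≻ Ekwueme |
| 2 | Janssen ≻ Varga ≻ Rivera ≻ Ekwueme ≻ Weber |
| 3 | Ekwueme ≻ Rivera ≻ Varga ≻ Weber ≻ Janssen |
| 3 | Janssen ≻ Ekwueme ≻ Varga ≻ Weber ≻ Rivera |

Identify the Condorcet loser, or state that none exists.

Head-to-head results (15 jurors):
Varga vs Ekwueme: Varga is ranked higher on 7+2 = 9 ballots, Ekwueme on 6. Varga wins 9–6.
Varga vs Rivera: 7+2+3 = 12 for Varga, 3 for Rivera — Varga by 12–3.
Varga vs Janssen: Varga is ranked higher on 7+3 = 10 ballots, Janssen on 5. Varga wins 10–5.
Varga vs Weber: Varga is ranked higher on 7+2+3+3 = 15 ballots, Weber on 0. Varga wins 15–0.
Ekwueme vs Rivera: Rivera, 9–6.
Ekwueme vs Janssen: Ekwueme preferred on 3 ballots; Janssen wins 12–3.
Ekwueme vs Weber: Ekwueme, 8–7.
Rivera–Janssen: Janssen 12–3.
Rivera vs Weber: 2+3 = 5 for Rivera, 10 for Weber — Weber by 10–5.
Janssen vs Weber: Weber, 10–5.
Every nominee wins at least one matchup (Varga beats Ekwueme; Ekwueme beats Weber; Rivera beats Ekwueme; Janssen beats Ekwueme; Weber beats Rivera), so there is no Condorcet loser.

none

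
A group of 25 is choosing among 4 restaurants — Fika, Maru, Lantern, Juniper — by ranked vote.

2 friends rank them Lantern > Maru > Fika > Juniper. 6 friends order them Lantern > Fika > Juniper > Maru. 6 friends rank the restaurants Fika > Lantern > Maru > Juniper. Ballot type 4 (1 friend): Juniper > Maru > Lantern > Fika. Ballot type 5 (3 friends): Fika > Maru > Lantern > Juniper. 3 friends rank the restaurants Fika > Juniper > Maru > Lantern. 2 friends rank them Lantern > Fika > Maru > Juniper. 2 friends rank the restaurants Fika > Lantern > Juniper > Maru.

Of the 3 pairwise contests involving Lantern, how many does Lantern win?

2

Lantern against each rival (25 friends):
Lantern vs Fika: 11 to 14, Fika.
Lantern vs Maru: 18 to 7, Lantern.
Lantern–Juniper: Lantern 21–4.
Lantern beats Maru, Juniper; loses to Fika — 2 pairwise wins.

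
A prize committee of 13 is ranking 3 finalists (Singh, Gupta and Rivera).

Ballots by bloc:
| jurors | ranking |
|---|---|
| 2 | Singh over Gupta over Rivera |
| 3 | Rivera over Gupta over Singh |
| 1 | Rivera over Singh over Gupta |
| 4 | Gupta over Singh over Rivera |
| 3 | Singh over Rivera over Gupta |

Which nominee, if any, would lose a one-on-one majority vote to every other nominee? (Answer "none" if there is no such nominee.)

Head-to-head results (13 jurors):
Singh vs Gupta: Gupta, 7–6.
Singh vs Rivera: Singh wins 9–4.
Gupta vs Rivera: 2+4 = 6 for Gupta, 7 for Rivera — Rivera by 7–6.
Every nominee wins at least one matchup (Singh beats Rivera; Gupta beats Singh; Rivera beats Gupta), so there is no Condorcet loser.

none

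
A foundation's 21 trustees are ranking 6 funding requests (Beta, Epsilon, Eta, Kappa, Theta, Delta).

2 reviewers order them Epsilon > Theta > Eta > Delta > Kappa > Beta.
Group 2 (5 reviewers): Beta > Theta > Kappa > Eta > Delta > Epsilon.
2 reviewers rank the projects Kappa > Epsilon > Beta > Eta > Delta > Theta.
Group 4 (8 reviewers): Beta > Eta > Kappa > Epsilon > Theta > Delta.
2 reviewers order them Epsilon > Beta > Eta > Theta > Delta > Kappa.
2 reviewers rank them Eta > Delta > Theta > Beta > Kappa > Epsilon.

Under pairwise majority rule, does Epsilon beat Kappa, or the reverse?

Ballots ranking Epsilon above Kappa: 2 + 2 = 4.
Ballots ranking Kappa above Epsilon: 21 − 4 = 17.
Kappa wins the head-to-head 17–4.

Kappa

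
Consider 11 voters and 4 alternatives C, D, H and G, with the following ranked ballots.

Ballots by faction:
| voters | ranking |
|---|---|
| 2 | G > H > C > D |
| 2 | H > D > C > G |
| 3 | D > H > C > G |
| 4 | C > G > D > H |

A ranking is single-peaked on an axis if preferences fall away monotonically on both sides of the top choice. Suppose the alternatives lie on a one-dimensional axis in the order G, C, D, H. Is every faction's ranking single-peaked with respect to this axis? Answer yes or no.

no

Axis positions: G=1, C=2, D=3, H=4.
Faction 1: ranking walks positions 1-4-2-3; H is ranked above C even though C lies between H and the peak G on the axis — preferences dip and rise again. Not single-peaked.
Faction 2 (peak H at position 4): ranking walks positions 4-3-2-1, expanding outward from the peak — single-peaked.
Faction 3 (peak D at position 3): ranking walks positions 3-4-2-1, expanding outward from the peak — single-peaked.
Faction 4 (peak C at position 2): ranking walks positions 2-1-3-4, expanding outward from the peak — single-peaked.
Faction 1 violates single-peakedness, so the profile is not single-peaked on this axis.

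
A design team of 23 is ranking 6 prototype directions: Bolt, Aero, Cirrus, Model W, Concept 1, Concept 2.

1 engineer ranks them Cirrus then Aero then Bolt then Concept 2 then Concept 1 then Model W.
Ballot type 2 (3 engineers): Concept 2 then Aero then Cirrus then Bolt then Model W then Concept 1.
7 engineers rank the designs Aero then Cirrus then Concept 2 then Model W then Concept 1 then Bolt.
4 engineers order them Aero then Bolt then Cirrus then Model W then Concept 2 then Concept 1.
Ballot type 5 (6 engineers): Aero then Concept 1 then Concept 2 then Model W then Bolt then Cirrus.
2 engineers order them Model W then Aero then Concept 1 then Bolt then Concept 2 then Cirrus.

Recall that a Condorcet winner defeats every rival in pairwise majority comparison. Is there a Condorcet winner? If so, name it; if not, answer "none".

Aero

Pairwise majorities:
Bolt vs Aero: Bolt preferred on 0 ballots; Aero wins 23–0.
Bolt vs Cirrus: Bolt, 12–11.
Bolt vs Model W: Bolt preferred on 1+3+4 = 8 ballots; Model W wins 15–8.
Bolt vs Concept 1: Concept 1 wins 15–8.
Bolt vs Concept 2: 1+4+2 = 7 for Bolt, 16 for Concept 2 — Concept 2 by 16–7.
Aero vs Cirrus: Aero wins 22–1.
Aero vs Model W: 1+3+7+4+6 = 21 for Aero, 2 for Model W — Aero by 21–2.
Aero vs Concept 1: 1+3+7+4+6+2 = 23 for Aero, 0 for Concept 1 — Aero by 23–0.
Aero vs Concept 2: Aero preferred on 1+7+4+6+2 = 20 ballots; Aero wins 20–3.
Cirrus vs Model W: Cirrus is ranked higher on 1+3+7+4 = 15 ballots, Model W on 8. Cirrus wins 15–8.
Cirrus vs Concept 1: Cirrus, 15–8.
Cirrus vs Concept 2: Cirrus wins 12–11.
Model W vs Concept 1: Model W preferred on 3+7+4+2 = 16 ballots; Model W wins 16–7.
Model W vs Concept 2: Concept 2 wins 17–6.
Concept 1 vs Concept 2: Concept 2, 15–8.
Only Aero has no losses; Aero is the Condorcet winner.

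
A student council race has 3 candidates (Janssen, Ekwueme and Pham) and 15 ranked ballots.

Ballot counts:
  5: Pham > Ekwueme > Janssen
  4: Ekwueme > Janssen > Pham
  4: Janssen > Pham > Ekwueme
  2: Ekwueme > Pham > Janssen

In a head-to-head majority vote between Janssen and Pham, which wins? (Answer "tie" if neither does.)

Janssen

Ballots ranking Janssen above Pham: 4 + 4 = 8.
Ballots ranking Pham above Janssen: 15 − 8 = 7.
Janssen wins the head-to-head 8–7.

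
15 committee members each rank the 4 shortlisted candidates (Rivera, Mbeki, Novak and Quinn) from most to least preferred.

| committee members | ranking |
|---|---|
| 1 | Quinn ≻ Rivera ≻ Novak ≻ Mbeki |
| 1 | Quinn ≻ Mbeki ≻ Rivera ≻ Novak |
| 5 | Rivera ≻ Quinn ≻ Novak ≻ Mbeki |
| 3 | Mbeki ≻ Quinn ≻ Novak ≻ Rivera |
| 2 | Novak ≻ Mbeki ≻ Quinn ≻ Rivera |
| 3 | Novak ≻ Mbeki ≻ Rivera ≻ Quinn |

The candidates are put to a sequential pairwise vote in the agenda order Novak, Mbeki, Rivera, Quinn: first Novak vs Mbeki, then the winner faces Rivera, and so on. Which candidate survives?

Round 1: Novak vs Mbeki — 11–4, Novak advances.
Round 2: Novak vs Rivera — 8–7, Novak advances.
Round 3: Novak vs Quinn — 5–10, Quinn advances.
The agenda winner is Quinn.

Quinn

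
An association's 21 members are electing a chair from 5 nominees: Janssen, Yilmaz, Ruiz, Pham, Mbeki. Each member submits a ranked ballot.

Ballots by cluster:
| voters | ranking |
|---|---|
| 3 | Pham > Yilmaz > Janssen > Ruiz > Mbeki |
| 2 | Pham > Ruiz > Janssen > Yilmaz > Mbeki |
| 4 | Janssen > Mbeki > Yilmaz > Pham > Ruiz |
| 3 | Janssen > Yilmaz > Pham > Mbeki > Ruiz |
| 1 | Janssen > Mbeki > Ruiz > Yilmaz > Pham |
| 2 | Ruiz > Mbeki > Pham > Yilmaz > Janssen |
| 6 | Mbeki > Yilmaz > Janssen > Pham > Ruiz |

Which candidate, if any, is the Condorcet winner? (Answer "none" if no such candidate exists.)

Check each pair by majority over 21 ballots:
Janssen–Yilmaz: Yilmaz 11–10.
Janssen–Ruiz: Janssen 17–4.
Janssen vs Pham: Janssen wins 14–7.
Janssen vs Mbeki: Janssen preferred on 3+2+4+3+1 = 13 ballots; Janssen wins 13–8.
Yilmaz–Ruiz: Yilmaz 16–5.
Yilmaz vs Pham: Yilmaz wins 14–7.
Yilmaz vs Mbeki: Mbeki wins 13–8.
Ruiz vs Pham: 1+2 = 3 for Ruiz, 18 for Pham — Pham by 18–3.
Ruiz vs Mbeki: Mbeki wins 14–7.
Pham–Mbeki: Mbeki 13–8.
Every candidate loses at least once (Janssen loses to Yilmaz; Yilmaz loses to Mbeki; Ruiz loses to Janssen; Pham loses to Janssen; Mbeki loses to Janssen). The majority relation contains the cycle Janssen → Mbeki → Yilmaz → Janssen, so there is no Condorcet winner.

none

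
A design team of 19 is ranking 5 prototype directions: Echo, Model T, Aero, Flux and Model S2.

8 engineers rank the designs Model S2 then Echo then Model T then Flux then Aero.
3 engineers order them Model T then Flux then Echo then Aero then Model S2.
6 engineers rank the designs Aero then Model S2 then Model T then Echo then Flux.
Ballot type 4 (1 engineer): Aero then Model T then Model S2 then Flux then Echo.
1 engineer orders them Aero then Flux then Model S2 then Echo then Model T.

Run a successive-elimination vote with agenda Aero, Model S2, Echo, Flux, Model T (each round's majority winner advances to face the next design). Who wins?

Model T

Round 1: Aero vs Model S2 — 11–8, Aero advances.
Round 2: Aero vs Echo — 8–11, Echo advances.
Round 3: Echo vs Flux — 14–5, Echo advances.
Round 4: Echo vs Model T — 9–10, Model T advances.
The agenda winner is Model T.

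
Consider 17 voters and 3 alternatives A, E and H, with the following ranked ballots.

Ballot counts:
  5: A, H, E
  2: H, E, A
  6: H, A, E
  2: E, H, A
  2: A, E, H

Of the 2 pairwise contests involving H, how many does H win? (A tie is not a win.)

H against each rival (17 voters):
H vs A: 2+6+2 = 10 for H, 7 for A — H by 10–7.
H vs E: H wins 13–4.
H beats A, E — 2 pairwise wins.

2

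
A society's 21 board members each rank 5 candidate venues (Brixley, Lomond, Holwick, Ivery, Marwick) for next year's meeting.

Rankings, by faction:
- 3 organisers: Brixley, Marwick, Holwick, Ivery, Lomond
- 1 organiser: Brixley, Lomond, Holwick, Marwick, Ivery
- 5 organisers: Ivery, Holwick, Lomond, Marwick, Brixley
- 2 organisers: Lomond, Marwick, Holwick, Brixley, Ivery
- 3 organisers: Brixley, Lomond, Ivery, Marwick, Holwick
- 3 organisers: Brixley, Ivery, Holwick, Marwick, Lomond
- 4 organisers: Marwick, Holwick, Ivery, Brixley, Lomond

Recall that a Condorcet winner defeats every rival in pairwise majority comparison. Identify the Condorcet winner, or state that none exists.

none

Pairwise majorities:
Brixley vs Lomond: 3+1+3+3+4 = 14 for Brixley, 7 for Lomond — Brixley by 14–7.
Brixley vs Holwick: 10 to 11, Holwick.
Brixley vs Ivery: 3+1+2+3+3 = 12 for Brixley, 9 for Ivery — Brixley by 12–9.
Brixley vs Marwick: Brixley is ranked higher on 3+1+3+3 = 10 ballots, Marwick on 11. Marwick wins 11–10.
Lomond vs Holwick: 1+2+3 = 6 for Lomond, 15 for Holwick — Holwick by 15–6.
Lomond vs Ivery: Lomond is ranked higher on 1+2+3 = 6 ballots, Ivery on 15. Ivery wins 15–6.
Lomond vs Marwick: 11 to 10, Lomond.
Holwick vs Ivery: 10 to 11, Ivery.
Holwick vs Marwick: Holwick is ranked higher on 1+5+3 = 9 ballots, Marwick on 12. Marwick wins 12–9.
Ivery vs Marwick: 5+3+3 = 11 for Ivery, 10 for Marwick — Ivery by 11–10.
Each city drops at least one matchup (Brixley loses to Holwick; Lomond loses to Brixley; Holwick loses to Ivery; Ivery loses to Brixley; Marwick loses to Lomond); the cycle Brixley > Lomond > Marwick > Brixley rules out a Condorcet winner.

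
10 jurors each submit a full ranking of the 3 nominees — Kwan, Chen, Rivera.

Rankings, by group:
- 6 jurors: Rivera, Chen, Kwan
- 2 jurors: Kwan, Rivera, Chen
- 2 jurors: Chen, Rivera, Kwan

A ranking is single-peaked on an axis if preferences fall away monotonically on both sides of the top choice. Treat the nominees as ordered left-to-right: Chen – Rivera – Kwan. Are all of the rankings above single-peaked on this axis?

Axis positions: Chen=1, Rivera=2, Kwan=3.
Group 1 (peak Rivera at position 2): ranking walks positions 2-1-3, expanding outward from the peak — single-peaked.
Group 2 (peak Kwan at position 3): ranking walks positions 3-2-1, expanding outward from the peak — single-peaked.
Group 3 (peak Chen at position 1): ranking walks positions 1-2-3, expanding outward from the peak — single-peaked.
Every ranking is single-peaked on this axis.

yes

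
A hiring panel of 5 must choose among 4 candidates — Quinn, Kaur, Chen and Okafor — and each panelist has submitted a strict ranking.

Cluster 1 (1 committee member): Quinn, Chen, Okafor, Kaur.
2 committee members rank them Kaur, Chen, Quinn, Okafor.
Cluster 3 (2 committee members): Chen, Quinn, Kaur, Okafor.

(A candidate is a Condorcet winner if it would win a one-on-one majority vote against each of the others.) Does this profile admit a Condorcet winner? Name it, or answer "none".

Chen

Pairwise majorities:
Quinn vs Kaur: Quinn, 3–2.
Quinn vs Chen: Chen wins 4–1.
Quinn vs Okafor: Quinn, 5–0.
Kaur–Chen: Chen 3–2.
Kaur vs Okafor: Kaur, 4–1.
Chen vs Okafor: Chen, 5–0.
Chen beats each of Quinn, Kaur, Okafor — Chen is the Condorcet winner.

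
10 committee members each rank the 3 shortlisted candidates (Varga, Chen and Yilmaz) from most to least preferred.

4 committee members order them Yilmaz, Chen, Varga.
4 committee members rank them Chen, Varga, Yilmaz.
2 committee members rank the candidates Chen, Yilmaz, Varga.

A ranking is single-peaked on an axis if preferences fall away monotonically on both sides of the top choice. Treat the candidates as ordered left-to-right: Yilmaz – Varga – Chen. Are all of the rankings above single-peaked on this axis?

Axis positions: Yilmaz=1, Varga=2, Chen=3.
Type 1: ranking walks positions 1-3-2; Chen is ranked above Varga even though Varga lies between Chen and the peak Yilmaz on the axis — preferences dip and rise again. Not single-peaked.
Type 2 (peak Chen at position 3): ranking walks positions 3-2-1, expanding outward from the peak — single-peaked.
Type 3: ranking walks positions 3-1-2; Yilmaz is ranked above Varga even though Varga lies between Yilmaz and the peak Chen on the axis — preferences dip and rise again. Not single-peaked.
Type 1 violates single-peakedness, so the profile is not single-peaked on this axis.

no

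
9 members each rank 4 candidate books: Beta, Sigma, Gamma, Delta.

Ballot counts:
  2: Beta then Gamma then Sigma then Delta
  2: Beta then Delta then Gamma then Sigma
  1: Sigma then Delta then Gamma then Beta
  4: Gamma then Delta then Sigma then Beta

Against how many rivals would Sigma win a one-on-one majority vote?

1

Sigma against each rival (9 members):
Sigma vs Beta: Sigma wins 5–4.
Sigma vs Gamma: 1 for Sigma, 8 for Gamma — Gamma by 8–1.
Sigma vs Delta: Delta, 6–3.
Sigma beats Beta; loses to Gamma, Delta — 1 pairwise win.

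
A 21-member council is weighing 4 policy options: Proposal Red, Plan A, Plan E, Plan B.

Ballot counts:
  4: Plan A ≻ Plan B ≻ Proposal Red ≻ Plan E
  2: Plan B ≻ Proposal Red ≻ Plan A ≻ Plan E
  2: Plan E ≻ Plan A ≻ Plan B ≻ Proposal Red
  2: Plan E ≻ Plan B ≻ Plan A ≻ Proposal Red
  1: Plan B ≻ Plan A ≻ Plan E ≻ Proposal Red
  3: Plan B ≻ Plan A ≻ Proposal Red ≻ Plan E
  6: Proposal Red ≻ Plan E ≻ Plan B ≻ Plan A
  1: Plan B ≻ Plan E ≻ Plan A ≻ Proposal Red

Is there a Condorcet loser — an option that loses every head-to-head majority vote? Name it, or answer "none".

Head-to-head results (21 council members):
Proposal Red vs Plan A: Proposal Red preferred on 2+6 = 8 ballots; Plan A wins 13–8.
Proposal Red vs Plan E: Proposal Red, 15–6.
Proposal Red vs Plan B: Plan B, 15–6.
Plan A vs Plan E: Plan E, 11–10.
Plan A vs Plan B: Plan B wins 15–6.
Plan E vs Plan B: Plan B wins 11–10.
No option is winless: Proposal Red beats Plan E; Plan A beats Proposal Red; Plan E beats Plan A; Plan B beats Proposal Red. There is no Condorcet loser.

none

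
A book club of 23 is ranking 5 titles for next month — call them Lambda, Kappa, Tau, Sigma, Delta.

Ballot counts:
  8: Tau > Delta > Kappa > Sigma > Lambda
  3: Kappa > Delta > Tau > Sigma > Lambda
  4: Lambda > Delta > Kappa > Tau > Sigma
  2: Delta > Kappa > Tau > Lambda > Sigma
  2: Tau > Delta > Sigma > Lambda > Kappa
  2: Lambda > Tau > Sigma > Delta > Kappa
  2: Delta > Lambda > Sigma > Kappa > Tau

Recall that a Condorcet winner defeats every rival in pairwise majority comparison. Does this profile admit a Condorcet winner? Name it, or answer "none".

Tau

Check each pair by majority over 23 ballots:
Lambda vs Kappa: 10 to 13, Kappa.
Lambda vs Tau: Tau wins 15–8.
Lambda vs Sigma: Sigma, 13–10.
Lambda vs Delta: Delta, 17–6.
Kappa vs Tau: Kappa is ranked higher on 3+4+2+2 = 11 ballots, Tau on 12. Tau wins 12–11.
Kappa vs Sigma: 17 to 6, Kappa.
Kappa vs Delta: 3 for Kappa, 20 for Delta — Delta by 20–3.
Tau vs Sigma: Tau, 21–2.
Tau vs Delta: 12 to 11, Tau.
Sigma vs Delta: Delta, 21–2.
Tau wins every pairwise contest, so Tau is the Condorcet winner.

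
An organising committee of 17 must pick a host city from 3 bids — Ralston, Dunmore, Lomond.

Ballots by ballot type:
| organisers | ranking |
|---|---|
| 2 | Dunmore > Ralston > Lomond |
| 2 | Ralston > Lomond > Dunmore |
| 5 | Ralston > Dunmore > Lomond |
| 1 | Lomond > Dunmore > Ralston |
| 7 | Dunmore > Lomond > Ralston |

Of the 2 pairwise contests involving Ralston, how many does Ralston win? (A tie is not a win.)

Ralston against each rival (17 organisers):
Ralston vs Dunmore: Dunmore, 10–7.
Ralston vs Lomond: Ralston wins 9–8.
Ralston beats Lomond; loses to Dunmore — 1 pairwise win.

1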